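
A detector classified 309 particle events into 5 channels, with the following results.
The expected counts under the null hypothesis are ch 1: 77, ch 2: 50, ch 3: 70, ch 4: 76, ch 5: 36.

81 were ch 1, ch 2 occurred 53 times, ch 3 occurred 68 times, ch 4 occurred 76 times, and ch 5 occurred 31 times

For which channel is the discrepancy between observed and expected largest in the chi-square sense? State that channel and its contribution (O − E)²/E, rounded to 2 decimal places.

ch 5, 0.69

χ² = (81−77)²/77 + (53−50)²/50 + (68−70)²/70 + (76−76)²/76 + (31−36)²/36
   = 0.208 + 0.180 + 0.057 + 0.000 + 0.694
The largest term is for ch 5: 0.69.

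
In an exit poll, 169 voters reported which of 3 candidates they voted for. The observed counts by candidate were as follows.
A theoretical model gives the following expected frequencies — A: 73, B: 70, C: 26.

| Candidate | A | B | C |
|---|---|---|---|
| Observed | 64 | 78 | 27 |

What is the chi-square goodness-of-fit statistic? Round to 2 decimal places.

2.06

A: (64 − 73)²/73 = 81/73 = 1.110
B: (78 − 70)²/70 = 64/70 = 0.914
C: (27 − 26)²/26 = 1/26 = 0.038
Sum = 2.06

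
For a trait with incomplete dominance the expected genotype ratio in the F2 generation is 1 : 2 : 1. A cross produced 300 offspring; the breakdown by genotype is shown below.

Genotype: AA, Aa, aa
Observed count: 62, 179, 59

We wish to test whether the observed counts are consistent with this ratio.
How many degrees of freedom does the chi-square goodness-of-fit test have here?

There are k = 3 categories and no parameters were estimated from the data, so df = 3 − 1 = 2.

2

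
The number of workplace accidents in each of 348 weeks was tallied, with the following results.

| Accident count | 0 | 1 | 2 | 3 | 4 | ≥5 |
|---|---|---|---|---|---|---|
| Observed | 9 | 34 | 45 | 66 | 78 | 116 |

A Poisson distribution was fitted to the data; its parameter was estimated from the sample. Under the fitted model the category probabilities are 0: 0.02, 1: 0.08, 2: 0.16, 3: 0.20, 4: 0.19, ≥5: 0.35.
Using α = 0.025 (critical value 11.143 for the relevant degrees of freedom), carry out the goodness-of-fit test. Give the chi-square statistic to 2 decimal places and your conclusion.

Expected counts E_i = n·p_i: 348×0.02 = 6.96, 348×0.08 = 27.84, 348×0.16 = 55.68, 348×0.20 = 69.6, 348×0.19 = 66.12, 348×0.35 = 121.8.
cat         O        E   (O−E)²/E
0           9     6.96      0.598
1          34    27.84      1.363
2          45    55.68      2.049
3          66     69.6      0.186
4          78    66.12      2.135
≥5        116    121.8      0.276
Sum = 6.61
df = 4. Since 6.61 < 11.143, we do not reject H₀.

6.61; do not reject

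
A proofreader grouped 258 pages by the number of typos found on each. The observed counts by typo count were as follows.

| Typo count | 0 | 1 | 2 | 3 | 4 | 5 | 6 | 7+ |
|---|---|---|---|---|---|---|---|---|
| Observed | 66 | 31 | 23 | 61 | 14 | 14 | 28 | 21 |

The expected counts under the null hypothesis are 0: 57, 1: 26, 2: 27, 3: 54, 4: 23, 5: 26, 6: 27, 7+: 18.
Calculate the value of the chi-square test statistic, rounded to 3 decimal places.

13.480

χ² = (66−57)²/57 + (31−26)²/26 + (23−27)²/27 + (61−54)²/54 + (14−23)²/23 + (14−26)²/26 + (28−27)²/27 + (21−18)²/18
   = 1.4211 + 0.9615 + 0.5926 + 0.9074 + 3.5217 + 5.5385 + 0.0370 + 0.5000
Sum = 13.480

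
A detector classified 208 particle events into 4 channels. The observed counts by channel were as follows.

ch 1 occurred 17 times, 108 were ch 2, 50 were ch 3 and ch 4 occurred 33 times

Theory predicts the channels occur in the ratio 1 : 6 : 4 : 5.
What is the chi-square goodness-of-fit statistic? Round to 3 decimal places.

Ratio total = 16. Expected counts: 208×1/16 = 13, 208×6/16 = 78, 208×4/16 = 52, 208×5/16 = 65.
ch 1: (17 − 13)²/13 = 16/13 = 1.2308
ch 2: (108 − 78)²/78 = 900/78 = 11.5385
ch 3: (50 − 52)²/52 = 4/52 = 0.0769
ch 4: (33 − 65)²/65 = 1024/65 = 15.7538
Sum = 28.600

28.600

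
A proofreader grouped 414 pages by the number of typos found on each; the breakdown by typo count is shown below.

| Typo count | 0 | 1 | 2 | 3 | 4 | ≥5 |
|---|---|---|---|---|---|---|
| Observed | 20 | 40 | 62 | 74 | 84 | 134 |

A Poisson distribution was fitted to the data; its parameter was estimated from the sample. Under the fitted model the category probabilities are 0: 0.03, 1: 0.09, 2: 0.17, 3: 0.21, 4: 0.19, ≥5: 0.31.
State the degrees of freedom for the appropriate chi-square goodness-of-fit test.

There are k = 6 categories and 1 parameter estimated from the data, so df = 6 − 1 − 1 = 4.

4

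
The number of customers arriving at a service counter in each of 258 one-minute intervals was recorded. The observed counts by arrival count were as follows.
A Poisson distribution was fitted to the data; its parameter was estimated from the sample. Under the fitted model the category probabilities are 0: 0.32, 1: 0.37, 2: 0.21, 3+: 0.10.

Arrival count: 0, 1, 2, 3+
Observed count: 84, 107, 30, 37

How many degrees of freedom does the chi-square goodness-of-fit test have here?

There are k = 4 categories and 1 parameter estimated from the data, so df = 4 − 1 − 1 = 2.

2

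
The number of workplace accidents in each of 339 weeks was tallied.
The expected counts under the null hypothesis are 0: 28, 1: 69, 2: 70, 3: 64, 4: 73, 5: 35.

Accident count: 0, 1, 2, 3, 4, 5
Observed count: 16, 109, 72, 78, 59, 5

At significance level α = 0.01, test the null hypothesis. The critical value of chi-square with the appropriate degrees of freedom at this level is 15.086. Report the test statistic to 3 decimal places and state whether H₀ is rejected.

χ² = (16−28)²/28 + (109−69)²/69 + (72−70)²/70 + (78−64)²/64 + (59−73)²/73 + (5−35)²/35
   = 5.1429 + 23.1884 + 0.0571 + 3.0625 + 2.6849 + 25.7143
Sum = 59.850
df = 5. Since 59.850 > 15.086, we reject H₀.

59.850; reject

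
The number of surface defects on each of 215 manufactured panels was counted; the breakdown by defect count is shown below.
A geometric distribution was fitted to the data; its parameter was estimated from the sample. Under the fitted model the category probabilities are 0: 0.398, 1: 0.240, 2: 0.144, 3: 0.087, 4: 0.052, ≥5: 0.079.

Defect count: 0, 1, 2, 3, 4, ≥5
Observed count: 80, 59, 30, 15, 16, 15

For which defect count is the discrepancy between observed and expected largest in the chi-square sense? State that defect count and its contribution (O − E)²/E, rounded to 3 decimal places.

Expected counts E_i = n·p_i: 215×0.398 = 85.57, 215×0.240 = 51.6, 215×0.144 = 30.96, 215×0.087 = 18.705, 215×0.052 = 11.18, 215×0.079 = 16.985.
cat         O        E   (O−E)²/E
0          80    85.57     0.3626
1          59     51.6     1.0612
2          30    30.96     0.0298
3          15   18.705     0.7339
4          16    11.18     2.0780
≥5         15   16.985     0.2320
The largest term is for 4: 2.078.

4, 2.078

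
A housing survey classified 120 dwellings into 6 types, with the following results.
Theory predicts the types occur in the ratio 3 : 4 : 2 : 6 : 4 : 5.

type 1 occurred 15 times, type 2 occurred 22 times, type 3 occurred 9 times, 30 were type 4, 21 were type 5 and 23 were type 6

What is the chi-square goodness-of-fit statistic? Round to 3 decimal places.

Ratio total = 24. Expected counts: 120×3/24 = 15, 120×4/24 = 20, 120×2/24 = 10, 120×6/24 = 30, 120×4/24 = 20, 120×5/24 = 25.
cat         O        E   (O−E)²/E
type 1     15       15     0.0000
type 2     22       20     0.2000
type 3      9       10     0.1000
type 4     30       30     0.0000
type 5     21       20     0.0500
type 6     23       25     0.1600
Sum = 0.510

0.510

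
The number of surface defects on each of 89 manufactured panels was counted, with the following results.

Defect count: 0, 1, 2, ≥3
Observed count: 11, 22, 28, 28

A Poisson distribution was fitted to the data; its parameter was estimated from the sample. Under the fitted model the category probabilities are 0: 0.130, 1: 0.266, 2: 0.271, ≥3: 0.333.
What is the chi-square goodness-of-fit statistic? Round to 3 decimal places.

0.861

Expected counts E_i = n·p_i: 89×0.130 = 11.57, 89×0.266 = 23.674, 89×0.271 = 24.119, 89×0.333 = 29.637.
0: (11 − 11.57)²/11.57 = 0.3249/11.57 = 0.0281
1: (22 − 23.674)²/23.674 = 2.802276/23.674 = 0.1184
2: (28 − 24.119)²/24.119 = 15.062161/24.119 = 0.6245
≥3: (28 − 29.637)²/29.637 = 2.679769/29.637 = 0.0904
Sum = 0.861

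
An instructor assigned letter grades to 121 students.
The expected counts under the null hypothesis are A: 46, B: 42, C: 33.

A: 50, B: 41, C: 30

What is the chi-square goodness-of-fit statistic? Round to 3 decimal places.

cat         O        E   (O−E)²/E
A          50       46     0.3478
B          41       42     0.0238
C          30       33     0.2727
Sum = 0.644

0.644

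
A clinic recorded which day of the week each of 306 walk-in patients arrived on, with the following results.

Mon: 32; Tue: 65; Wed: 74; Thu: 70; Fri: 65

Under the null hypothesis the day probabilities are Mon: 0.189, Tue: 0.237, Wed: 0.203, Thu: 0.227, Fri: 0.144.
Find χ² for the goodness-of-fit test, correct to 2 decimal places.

24.54

Expected counts E_i = n·p_i: 306×0.189 = 57.834, 306×0.237 = 72.522, 306×0.203 = 62.118, 306×0.227 = 69.462, 306×0.144 = 44.064.
χ² = (32−57.834)²/57.834 + (65−72.522)²/72.522 + (74−62.118)²/62.118 + (70−69.462)²/69.462 + (65−44.064)²/44.064
   = 11.540 + 0.780 + 2.273 + 0.004 + 9.947
Sum = 24.54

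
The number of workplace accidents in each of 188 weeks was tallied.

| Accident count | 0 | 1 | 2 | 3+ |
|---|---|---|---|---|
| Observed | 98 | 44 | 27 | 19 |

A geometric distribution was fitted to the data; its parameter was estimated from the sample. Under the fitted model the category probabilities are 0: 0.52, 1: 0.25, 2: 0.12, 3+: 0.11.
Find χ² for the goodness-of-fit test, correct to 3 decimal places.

1.202

Expected counts E_i = n·p_i: 188×0.52 = 97.76, 188×0.25 = 47, 188×0.12 = 22.56, 188×0.11 = 20.68.
0: (98 − 97.76)²/97.76 = 0.0576/97.76 = 0.0006
1: (44 − 47)²/47 = 9/47 = 0.1915
2: (27 − 22.56)²/22.56 = 19.7136/22.56 = 0.8738
3+: (19 − 20.68)²/20.68 = 2.8224/20.68 = 0.1365
Sum = 1.202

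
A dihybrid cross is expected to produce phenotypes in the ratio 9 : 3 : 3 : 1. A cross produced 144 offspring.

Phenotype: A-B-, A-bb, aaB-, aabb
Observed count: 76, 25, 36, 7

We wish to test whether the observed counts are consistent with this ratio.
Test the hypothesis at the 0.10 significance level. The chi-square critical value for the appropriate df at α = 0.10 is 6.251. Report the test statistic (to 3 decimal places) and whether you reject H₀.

3.901; do not reject

Ratio total = 16. Expected counts: 144×9/16 = 81, 144×3/16 = 27, 144×3/16 = 27, 144×1/16 = 9.
cat         O        E   (O−E)²/E
A-B-       76       81     0.3086
A-bb       25       27     0.1481
aaB-       36       27     3.0000
aabb        7        9     0.4444
Sum = 3.901
df = 3. Since 3.901 < 6.251, we do not reject H₀.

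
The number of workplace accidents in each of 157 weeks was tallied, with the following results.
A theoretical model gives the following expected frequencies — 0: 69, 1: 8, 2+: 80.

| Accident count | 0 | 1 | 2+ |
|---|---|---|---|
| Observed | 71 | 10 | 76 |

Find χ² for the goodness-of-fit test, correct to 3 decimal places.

χ² = (71−69)²/69 + (10−8)²/8 + (76−80)²/80
   = 0.0580 + 0.5000 + 0.2000
Sum = 0.758

0.758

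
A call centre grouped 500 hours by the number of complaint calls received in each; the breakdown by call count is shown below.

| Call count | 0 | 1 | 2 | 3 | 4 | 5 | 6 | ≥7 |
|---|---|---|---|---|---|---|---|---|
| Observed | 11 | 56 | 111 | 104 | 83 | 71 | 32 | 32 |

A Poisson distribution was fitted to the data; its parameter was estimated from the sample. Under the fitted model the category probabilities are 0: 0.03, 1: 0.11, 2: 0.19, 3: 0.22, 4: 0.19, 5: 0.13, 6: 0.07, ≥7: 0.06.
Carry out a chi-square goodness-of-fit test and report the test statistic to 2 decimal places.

Expected counts E_i = n·p_i: 500×0.03 = 15, 500×0.11 = 55, 500×0.19 = 95, 500×0.22 = 110, 500×0.19 = 95, 500×0.13 = 65, 500×0.07 = 35, 500×0.06 = 30.
0: (11 − 15)²/15 = 16/15 = 1.067
1: (56 − 55)²/55 = 1/55 = 0.018
2: (111 − 95)²/95 = 256/95 = 2.695
3: (104 − 110)²/110 = 36/110 = 0.327
4: (83 − 95)²/95 = 144/95 = 1.516
5: (71 − 65)²/65 = 36/65 = 0.554
6: (32 − 35)²/35 = 9/35 = 0.257
≥7: (32 − 30)²/30 = 4/30 = 0.133
Sum = 6.57

6.57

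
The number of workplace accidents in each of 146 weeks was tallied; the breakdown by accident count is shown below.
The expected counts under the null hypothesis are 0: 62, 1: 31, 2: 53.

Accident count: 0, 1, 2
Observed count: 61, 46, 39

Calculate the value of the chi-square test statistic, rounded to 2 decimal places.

10.97

χ² = (61−62)²/62 + (46−31)²/31 + (39−53)²/53
   = 0.016 + 7.258 + 3.698
Sum = 10.97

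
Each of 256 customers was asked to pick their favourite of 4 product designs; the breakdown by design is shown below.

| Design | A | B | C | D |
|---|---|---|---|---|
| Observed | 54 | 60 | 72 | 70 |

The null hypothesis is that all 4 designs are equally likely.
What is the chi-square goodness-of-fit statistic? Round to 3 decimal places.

Expected count for each of the 4 categories: 256/4 = 64.
χ² = (54−64)²/64 + (60−64)²/64 + (72−64)²/64 + (70−64)²/64
   = 1.5625 + 0.2500 + 1.0000 + 0.5625
Sum = 3.375

3.375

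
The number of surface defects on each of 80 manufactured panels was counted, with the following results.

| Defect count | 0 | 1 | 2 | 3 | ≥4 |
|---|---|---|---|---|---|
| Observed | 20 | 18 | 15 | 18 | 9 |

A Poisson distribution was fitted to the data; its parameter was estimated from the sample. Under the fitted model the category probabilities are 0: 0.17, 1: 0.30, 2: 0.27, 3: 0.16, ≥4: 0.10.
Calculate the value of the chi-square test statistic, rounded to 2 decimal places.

Expected counts E_i = n·p_i: 80×0.17 = 13.6, 80×0.30 = 24, 80×0.27 = 21.6, 80×0.16 = 12.8, 80×0.10 = 8.
0: (20 − 13.6)²/13.6 = 40.96/13.6 = 3.012
1: (18 − 24)²/24 = 36/24 = 1.500
2: (15 − 21.6)²/21.6 = 43.56/21.6 = 2.017
3: (18 − 12.8)²/12.8 = 27.04/12.8 = 2.113
≥4: (9 − 8)²/8 = 1/8 = 0.125
Sum = 8.77

8.77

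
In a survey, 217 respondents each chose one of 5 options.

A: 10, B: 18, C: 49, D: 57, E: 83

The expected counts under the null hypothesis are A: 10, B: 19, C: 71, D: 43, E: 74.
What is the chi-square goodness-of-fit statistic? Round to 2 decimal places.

A: (10 − 10)²/10 = 0/10 = 0.000
B: (18 − 19)²/19 = 1/19 = 0.053
C: (49 − 71)²/71 = 484/71 = 6.817
D: (57 − 43)²/43 = 196/43 = 4.558
E: (83 − 74)²/74 = 81/74 = 1.095
Sum = 12.52

12.52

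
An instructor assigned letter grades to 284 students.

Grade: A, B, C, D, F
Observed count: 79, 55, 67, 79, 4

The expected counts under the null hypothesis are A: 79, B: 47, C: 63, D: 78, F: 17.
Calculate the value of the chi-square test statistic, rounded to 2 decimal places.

cat         O        E   (O−E)²/E
A          79       79      0.000
B          55       47      1.362
C          67       63      0.254
D          79       78      0.013
F           4       17      9.941
Sum = 11.57

11.57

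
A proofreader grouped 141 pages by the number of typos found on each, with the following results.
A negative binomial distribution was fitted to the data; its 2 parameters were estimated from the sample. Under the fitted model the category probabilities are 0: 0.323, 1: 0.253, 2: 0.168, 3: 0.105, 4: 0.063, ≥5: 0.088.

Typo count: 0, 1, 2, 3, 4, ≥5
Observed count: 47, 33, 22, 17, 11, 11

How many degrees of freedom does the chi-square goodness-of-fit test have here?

3

There are k = 6 categories and 2 parameters estimated from the data, so df = 6 − 1 − 2 = 3.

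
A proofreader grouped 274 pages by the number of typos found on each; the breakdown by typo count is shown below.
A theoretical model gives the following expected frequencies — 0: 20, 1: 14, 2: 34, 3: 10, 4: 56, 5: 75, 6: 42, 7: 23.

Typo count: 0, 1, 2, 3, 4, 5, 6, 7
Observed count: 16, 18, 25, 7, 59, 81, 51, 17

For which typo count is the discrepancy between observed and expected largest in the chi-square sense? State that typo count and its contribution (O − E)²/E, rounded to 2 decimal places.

2, 2.38

χ² = (16−20)²/20 + (18−14)²/14 + (25−34)²/34 + (7−10)²/10 + (59−56)²/56 + (81−75)²/75 + (51−42)²/42 + (17−23)²/23
   = 0.800 + 1.143 + 2.382 + 0.900 + 0.161 + 0.480 + 1.929 + 1.565
The largest term is for 2: 2.38.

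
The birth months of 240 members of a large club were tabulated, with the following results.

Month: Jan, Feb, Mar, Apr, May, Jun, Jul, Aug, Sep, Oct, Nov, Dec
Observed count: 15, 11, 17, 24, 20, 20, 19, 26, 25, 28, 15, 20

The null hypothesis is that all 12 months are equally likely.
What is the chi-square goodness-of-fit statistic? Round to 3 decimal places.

Expected count for each of the 12 categories: 240/12 = 20.
χ² = (15−20)²/20 + (11−20)²/20 + (17−20)²/20 + (24−20)²/20 + (20−20)²/20 + (20−20)²/20 + (19−20)²/20 + (26−20)²/20 + (25−20)²/20 + (28−20)²/20 + (15−20)²/20 + (20−20)²/20
   = 1.2500 + 4.0500 + 0.4500 + 0.8000 + 0.0000 + 0.0000 + 0.0500 + 1.8000 + 1.2500 + 3.2000 + 1.2500 + 0.0000
Sum = 14.100

14.100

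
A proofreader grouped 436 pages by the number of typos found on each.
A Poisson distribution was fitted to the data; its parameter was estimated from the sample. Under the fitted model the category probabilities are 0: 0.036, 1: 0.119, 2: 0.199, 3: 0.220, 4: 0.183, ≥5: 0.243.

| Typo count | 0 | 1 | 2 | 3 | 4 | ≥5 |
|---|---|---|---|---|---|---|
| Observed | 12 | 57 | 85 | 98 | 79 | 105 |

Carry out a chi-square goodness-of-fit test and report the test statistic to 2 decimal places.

Expected counts E_i = n·p_i: 436×0.036 = 15.696, 436×0.119 = 51.884, 436×0.199 = 86.764, 436×0.220 = 95.92, 436×0.183 = 79.788, 436×0.243 = 105.948.
χ² = (12−15.696)²/15.696 + (57−51.884)²/51.884 + (85−86.764)²/86.764 + (98−95.92)²/95.92 + (79−79.788)²/79.788 + (105−105.948)²/105.948
   = 0.870 + 0.504 + 0.036 + 0.045 + 0.008 + 0.008
Sum = 1.47

1.47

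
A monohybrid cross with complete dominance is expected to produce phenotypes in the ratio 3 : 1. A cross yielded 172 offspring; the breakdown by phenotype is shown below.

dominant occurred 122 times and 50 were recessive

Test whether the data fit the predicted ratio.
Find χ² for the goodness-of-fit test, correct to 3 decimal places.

1.519

Ratio total = 4. Expected counts: 172×3/4 = 129, 172×1/4 = 43.
χ² = (122−129)²/129 + (50−43)²/43
   = 0.3798 + 1.1395
Sum = 1.519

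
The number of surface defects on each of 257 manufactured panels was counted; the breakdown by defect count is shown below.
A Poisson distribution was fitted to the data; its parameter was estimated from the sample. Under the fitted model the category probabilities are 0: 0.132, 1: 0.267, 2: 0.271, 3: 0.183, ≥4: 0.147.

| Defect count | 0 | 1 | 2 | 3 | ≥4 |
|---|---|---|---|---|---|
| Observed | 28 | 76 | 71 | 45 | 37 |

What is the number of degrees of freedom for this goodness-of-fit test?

3

There are k = 5 categories and 1 parameter estimated from the data, so df = 5 − 1 − 1 = 3.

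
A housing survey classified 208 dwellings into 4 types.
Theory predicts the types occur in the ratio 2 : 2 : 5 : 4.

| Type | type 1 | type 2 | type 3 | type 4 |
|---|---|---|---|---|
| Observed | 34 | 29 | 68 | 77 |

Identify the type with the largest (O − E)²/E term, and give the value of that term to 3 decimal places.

Ratio total = 13. Expected counts: 208×2/13 = 32, 208×2/13 = 32, 208×5/13 = 80, 208×4/13 = 64.
cat         O        E   (O−E)²/E
type 1     34       32     0.1250
type 2     29       32     0.2813
type 3     68       80     1.8000
type 4     77       64     2.6406
The largest term is for type 4: 2.641.

type 4, 2.641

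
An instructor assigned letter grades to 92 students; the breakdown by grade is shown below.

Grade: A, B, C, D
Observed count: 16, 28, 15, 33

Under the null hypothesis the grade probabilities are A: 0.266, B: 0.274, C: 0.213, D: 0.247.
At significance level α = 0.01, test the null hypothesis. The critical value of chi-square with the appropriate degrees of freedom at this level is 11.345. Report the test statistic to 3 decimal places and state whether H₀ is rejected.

8.967; do not reject

Expected counts E_i = n·p_i: 92×0.266 = 24.472, 92×0.274 = 25.208, 92×0.213 = 19.596, 92×0.247 = 22.724.
A: (16 − 24.472)²/24.472 = 71.774784/24.472 = 2.9329
B: (28 − 25.208)²/25.208 = 7.795264/25.208 = 0.3092
C: (15 − 19.596)²/19.596 = 21.123216/19.596 = 1.0779
D: (33 − 22.724)²/22.724 = 105.596176/22.724 = 4.6469
Sum = 8.967
df = 3. Since 8.967 < 11.345, we do not reject H₀.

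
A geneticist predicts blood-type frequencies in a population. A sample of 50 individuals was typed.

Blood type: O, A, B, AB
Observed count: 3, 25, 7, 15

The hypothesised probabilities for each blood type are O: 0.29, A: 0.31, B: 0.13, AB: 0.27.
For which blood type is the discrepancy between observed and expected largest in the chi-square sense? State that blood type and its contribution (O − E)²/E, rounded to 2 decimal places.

O, 9.12

Expected counts E_i = n·p_i: 50×0.29 = 14.5, 50×0.31 = 15.5, 50×0.13 = 6.5, 50×0.27 = 13.5.
O: (3 − 14.5)²/14.5 = 132.25/14.5 = 9.121
A: (25 − 15.5)²/15.5 = 90.25/15.5 = 5.823
B: (7 − 6.5)²/6.5 = 0.25/6.5 = 0.038
AB: (15 − 13.5)²/13.5 = 2.25/13.5 = 0.167
The largest term is for O: 9.12.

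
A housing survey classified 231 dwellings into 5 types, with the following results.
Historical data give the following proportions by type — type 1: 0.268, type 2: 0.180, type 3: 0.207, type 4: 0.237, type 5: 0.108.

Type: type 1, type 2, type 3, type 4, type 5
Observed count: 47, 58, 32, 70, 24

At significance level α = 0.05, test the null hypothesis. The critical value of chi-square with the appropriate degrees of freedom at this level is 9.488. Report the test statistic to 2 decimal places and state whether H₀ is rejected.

Expected counts E_i = n·p_i: 231×0.268 = 61.908, 231×0.180 = 41.58, 231×0.207 = 47.817, 231×0.237 = 54.747, 231×0.108 = 24.948.
χ² = (47−61.908)²/61.908 + (58−41.58)²/41.58 + (32−47.817)²/47.817 + (70−54.747)²/54.747 + (24−24.948)²/24.948
   = 3.590 + 6.484 + 5.232 + 4.250 + 0.036
Sum = 19.59
df = 4. Since 19.59 > 9.488, we reject H₀.

19.59; reject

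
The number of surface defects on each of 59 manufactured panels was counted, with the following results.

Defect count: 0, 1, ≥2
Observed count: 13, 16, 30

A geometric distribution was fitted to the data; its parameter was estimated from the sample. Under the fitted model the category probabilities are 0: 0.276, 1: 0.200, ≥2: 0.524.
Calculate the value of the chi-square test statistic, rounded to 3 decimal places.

2.184

Expected counts E_i = n·p_i: 59×0.276 = 16.284, 59×0.200 = 11.8, 59×0.524 = 30.916.
cat         O        E   (O−E)²/E
0          13   16.284     0.6623
1          16     11.8     1.4949
≥2         30   30.916     0.0271
Sum = 2.184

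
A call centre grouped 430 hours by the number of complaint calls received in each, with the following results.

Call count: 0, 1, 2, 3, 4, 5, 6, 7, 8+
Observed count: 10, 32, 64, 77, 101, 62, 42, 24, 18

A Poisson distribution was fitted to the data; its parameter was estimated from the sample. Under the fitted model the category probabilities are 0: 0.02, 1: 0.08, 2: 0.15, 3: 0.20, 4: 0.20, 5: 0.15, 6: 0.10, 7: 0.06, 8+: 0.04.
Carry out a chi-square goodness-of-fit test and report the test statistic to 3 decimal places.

4.240

Expected counts E_i = n·p_i: 430×0.02 = 8.6, 430×0.08 = 34.4, 430×0.15 = 64.5, 430×0.20 = 86, 430×0.20 = 86, 430×0.15 = 64.5, 430×0.10 = 43, 430×0.06 = 25.8, 430×0.04 = 17.2.
0: (10 − 8.6)²/8.6 = 1.96/8.6 = 0.2279
1: (32 − 34.4)²/34.4 = 5.76/34.4 = 0.1674
2: (64 − 64.5)²/64.5 = 0.25/64.5 = 0.0039
3: (77 − 86)²/86 = 81/86 = 0.9419
4: (101 − 86)²/86 = 225/86 = 2.6163
5: (62 − 64.5)²/64.5 = 6.25/64.5 = 0.0969
6: (42 − 43)²/43 = 1/43 = 0.0233
7: (24 − 25.8)²/25.8 = 3.24/25.8 = 0.1256
8+: (18 − 17.2)²/17.2 = 0.64/17.2 = 0.0372
Sum = 4.240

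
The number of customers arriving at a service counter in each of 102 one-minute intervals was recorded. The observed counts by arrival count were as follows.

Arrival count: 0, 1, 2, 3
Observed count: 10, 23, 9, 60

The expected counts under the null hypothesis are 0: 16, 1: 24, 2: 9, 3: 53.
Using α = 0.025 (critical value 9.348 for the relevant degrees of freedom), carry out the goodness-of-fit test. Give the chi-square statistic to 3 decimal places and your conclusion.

3.216; do not reject

cat         O        E   (O−E)²/E
0          10       16     2.2500
1          23       24     0.0417
2           9        9     0.0000
3          60       53     0.9245
Sum = 3.216
df = 3. Since 3.216 < 9.348, we do not reject H₀.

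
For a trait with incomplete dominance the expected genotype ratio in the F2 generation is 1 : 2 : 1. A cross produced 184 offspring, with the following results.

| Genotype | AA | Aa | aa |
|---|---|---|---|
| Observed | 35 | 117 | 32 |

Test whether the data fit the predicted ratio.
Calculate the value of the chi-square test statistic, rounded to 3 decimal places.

Ratio total = 4. Expected counts: 184×1/4 = 46, 184×2/4 = 92, 184×1/4 = 46.
χ² = (35−46)²/46 + (117−92)²/92 + (32−46)²/46
   = 2.6304 + 6.7935 + 4.2609
Sum = 13.685

13.685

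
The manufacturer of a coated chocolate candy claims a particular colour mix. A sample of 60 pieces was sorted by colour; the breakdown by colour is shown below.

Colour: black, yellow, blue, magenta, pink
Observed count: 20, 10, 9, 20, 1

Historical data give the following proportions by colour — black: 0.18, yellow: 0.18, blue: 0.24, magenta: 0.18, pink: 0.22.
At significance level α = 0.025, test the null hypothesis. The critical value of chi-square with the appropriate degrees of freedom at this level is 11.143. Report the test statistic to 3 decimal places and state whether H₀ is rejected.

Expected counts E_i = n·p_i: 60×0.18 = 10.8, 60×0.18 = 10.8, 60×0.24 = 14.4, 60×0.18 = 10.8, 60×0.22 = 13.2.
black: (20 − 10.8)²/10.8 = 84.64/10.8 = 7.8370
yellow: (10 − 10.8)²/10.8 = 0.64/10.8 = 0.0593
blue: (9 − 14.4)²/14.4 = 29.16/14.4 = 2.0250
magenta: (20 − 10.8)²/10.8 = 84.64/10.8 = 7.8370
pink: (1 − 13.2)²/13.2 = 148.84/13.2 = 11.2758
Sum = 29.034
df = 4. Since 29.034 > 11.143, we reject H₀.

29.034; reject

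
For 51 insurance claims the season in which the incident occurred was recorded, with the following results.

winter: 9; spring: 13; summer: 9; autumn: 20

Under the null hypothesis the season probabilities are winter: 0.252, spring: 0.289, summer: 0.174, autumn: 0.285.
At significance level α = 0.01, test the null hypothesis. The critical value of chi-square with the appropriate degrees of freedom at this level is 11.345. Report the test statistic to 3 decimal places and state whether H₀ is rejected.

3.416; do not reject

Expected counts E_i = n·p_i: 51×0.252 = 12.852, 51×0.289 = 14.739, 51×0.174 = 8.874, 51×0.285 = 14.535.
cat         O        E   (O−E)²/E
winter      9   12.852     1.1545
spring     13   14.739     0.2052
summer      9    8.874     0.0018
autumn     20   14.535     2.0548
Sum = 3.416
df = 3. Since 3.416 < 11.345, we do not reject H₀.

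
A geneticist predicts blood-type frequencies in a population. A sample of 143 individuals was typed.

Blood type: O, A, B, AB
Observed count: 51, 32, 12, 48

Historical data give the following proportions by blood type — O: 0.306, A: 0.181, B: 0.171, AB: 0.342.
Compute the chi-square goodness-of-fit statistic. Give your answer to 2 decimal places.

Expected counts E_i = n·p_i: 143×0.306 = 43.758, 143×0.181 = 25.883, 143×0.171 = 24.453, 143×0.342 = 48.906.
χ² = (51−43.758)²/43.758 + (32−25.883)²/25.883 + (12−24.453)²/24.453 + (48−48.906)²/48.906
   = 1.199 + 1.446 + 6.342 + 0.017
Sum = 9.00

9.00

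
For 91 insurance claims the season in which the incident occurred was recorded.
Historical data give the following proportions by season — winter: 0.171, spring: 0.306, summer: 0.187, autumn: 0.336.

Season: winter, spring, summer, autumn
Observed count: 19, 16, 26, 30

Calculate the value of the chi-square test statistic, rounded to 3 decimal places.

10.552

Expected counts E_i = n·p_i: 91×0.171 = 15.561, 91×0.306 = 27.846, 91×0.187 = 17.017, 91×0.336 = 30.576.
winter: (19 − 15.561)²/15.561 = 11.826721/15.561 = 0.7600
spring: (16 − 27.846)²/27.846 = 140.327716/27.846 = 5.0394
summer: (26 − 17.017)²/17.017 = 80.694289/17.017 = 4.7420
autumn: (30 − 30.576)²/30.576 = 0.331776/30.576 = 0.0109
Sum = 10.552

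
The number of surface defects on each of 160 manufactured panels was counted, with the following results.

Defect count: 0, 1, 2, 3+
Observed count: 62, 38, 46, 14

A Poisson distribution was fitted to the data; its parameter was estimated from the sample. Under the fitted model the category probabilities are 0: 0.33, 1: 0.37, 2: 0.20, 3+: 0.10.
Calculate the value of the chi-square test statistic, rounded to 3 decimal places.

Expected counts E_i = n·p_i: 160×0.33 = 52.8, 160×0.37 = 59.2, 160×0.20 = 32, 160×0.10 = 16.
χ² = (62−52.8)²/52.8 + (38−59.2)²/59.2 + (46−32)²/32 + (14−16)²/16
   = 1.6030 + 7.5919 + 6.1250 + 0.2500
Sum = 15.570

15.570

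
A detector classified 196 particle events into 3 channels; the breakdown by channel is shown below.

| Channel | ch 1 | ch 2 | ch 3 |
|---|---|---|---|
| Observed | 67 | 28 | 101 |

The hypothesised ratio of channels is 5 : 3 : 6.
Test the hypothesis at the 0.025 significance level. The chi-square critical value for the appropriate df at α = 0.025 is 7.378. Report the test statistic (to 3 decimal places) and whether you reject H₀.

Ratio total = 14. Expected counts: 196×5/14 = 70, 196×3/14 = 42, 196×6/14 = 84.
cat         O        E   (O−E)²/E
ch 1       67       70     0.1286
ch 2       28       42     4.6667
ch 3      101       84     3.4405
Sum = 8.236
df = 2. Since 8.236 > 7.378, we reject H₀.

8.236; reject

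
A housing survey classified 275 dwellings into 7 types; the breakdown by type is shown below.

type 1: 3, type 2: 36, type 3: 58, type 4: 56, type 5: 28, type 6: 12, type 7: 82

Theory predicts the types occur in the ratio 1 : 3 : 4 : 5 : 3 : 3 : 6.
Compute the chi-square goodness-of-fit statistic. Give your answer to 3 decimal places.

28.564

Ratio total = 25. Expected counts: 275×1/25 = 11, 275×3/25 = 33, 275×4/25 = 44, 275×5/25 = 55, 275×3/25 = 33, 275×3/25 = 33, 275×6/25 = 66.
χ² = (3−11)²/11 + (36−33)²/33 + (58−44)²/44 + (56−55)²/55 + (28−33)²/33 + (12−33)²/33 + (82−66)²/66
   = 5.8182 + 0.2727 + 4.4545 + 0.0182 + 0.7576 + 13.3636 + 3.8788
Sum = 28.564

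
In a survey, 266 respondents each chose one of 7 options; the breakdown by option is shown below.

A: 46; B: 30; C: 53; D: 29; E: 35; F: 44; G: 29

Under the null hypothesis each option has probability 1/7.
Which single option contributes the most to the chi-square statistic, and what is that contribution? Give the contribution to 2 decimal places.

Under H₀ each category has probability 1/7, so each expected count is 266/7 = 38.
cat         O        E   (O−E)²/E
A          46       38      1.684
B          30       38      1.684
C          53       38      5.921
D          29       38      2.132
E          35       38      0.237
F          44       38      0.947
G          29       38      2.132
The largest term is for C: 5.92.

C, 5.92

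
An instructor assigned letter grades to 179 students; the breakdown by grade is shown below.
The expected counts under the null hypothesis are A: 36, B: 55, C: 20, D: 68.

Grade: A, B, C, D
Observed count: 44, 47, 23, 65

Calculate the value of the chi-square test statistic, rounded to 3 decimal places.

cat         O        E   (O−E)²/E
A          44       36     1.7778
B          47       55     1.1636
C          23       20     0.4500
D          65       68     0.1324
Sum = 3.524

3.524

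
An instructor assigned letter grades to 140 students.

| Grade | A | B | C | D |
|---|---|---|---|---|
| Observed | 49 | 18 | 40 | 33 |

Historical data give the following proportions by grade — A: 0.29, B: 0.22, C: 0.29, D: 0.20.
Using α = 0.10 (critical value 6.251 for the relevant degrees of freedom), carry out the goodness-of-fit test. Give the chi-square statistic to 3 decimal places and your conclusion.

7.959; reject

Expected counts E_i = n·p_i: 140×0.29 = 40.6, 140×0.22 = 30.8, 140×0.29 = 40.6, 140×0.20 = 28.
cat         O        E   (O−E)²/E
A          49     40.6     1.7379
B          18     30.8     5.3195
C          40     40.6     0.0089
D          33       28     0.8929
Sum = 7.959
df = 3. Since 7.959 > 6.251, we reject H₀.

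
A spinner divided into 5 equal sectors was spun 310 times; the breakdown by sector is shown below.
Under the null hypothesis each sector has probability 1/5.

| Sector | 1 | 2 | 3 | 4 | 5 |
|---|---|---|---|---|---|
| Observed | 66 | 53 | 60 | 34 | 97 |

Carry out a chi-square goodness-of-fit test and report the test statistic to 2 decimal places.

Expected count for each of the 5 categories: 310/5 = 62.
χ² = (66−62)²/62 + (53−62)²/62 + (60−62)²/62 + (34−62)²/62 + (97−62)²/62
   = 0.258 + 1.306 + 0.065 + 12.645 + 19.758
Sum = 34.03

34.03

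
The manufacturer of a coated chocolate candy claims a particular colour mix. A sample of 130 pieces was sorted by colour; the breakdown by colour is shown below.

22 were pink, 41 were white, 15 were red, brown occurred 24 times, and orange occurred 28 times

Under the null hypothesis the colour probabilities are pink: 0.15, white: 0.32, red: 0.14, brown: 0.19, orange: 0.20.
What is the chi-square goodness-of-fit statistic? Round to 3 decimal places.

Expected counts E_i = n·p_i: 130×0.15 = 19.5, 130×0.32 = 41.6, 130×0.14 = 18.2, 130×0.19 = 24.7, 130×0.20 = 26.
χ² = (22−19.5)²/19.5 + (41−41.6)²/41.6 + (15−18.2)²/18.2 + (24−24.7)²/24.7 + (28−26)²/26
   = 0.3205 + 0.0087 + 0.5626 + 0.0198 + 0.1538
Sum = 1.065

1.065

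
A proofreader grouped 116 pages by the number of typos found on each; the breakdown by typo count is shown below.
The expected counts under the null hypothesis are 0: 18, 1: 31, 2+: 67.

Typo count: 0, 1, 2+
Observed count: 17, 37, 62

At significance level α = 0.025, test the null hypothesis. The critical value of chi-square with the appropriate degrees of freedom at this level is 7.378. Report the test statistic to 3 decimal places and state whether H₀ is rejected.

1.590; do not reject

χ² = (17−18)²/18 + (37−31)²/31 + (62−67)²/67
   = 0.0556 + 1.1613 + 0.3731
Sum = 1.590
df = 2. Since 1.590 < 7.378, we do not reject H₀.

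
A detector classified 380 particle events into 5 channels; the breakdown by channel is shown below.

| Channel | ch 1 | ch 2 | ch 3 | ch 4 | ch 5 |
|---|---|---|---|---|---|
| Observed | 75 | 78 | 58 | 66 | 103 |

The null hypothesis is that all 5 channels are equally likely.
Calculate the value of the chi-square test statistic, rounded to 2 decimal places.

Expected count for each of the 5 categories: 380/5 = 76.
cat         O        E   (O−E)²/E
ch 1       75       76      0.013
ch 2       78       76      0.053
ch 3       58       76      4.263
ch 4       66       76      1.316
ch 5      103       76      9.592
Sum = 15.24

15.24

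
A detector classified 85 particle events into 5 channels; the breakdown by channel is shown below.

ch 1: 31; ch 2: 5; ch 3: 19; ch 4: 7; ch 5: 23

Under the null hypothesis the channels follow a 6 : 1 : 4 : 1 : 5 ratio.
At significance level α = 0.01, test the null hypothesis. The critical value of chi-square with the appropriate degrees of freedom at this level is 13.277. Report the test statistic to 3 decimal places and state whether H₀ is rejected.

1.043; do not reject

Ratio total = 17. Expected counts: 85×6/17 = 30, 85×1/17 = 5, 85×4/17 = 20, 85×1/17 = 5, 85×5/17 = 25.
cat         O        E   (O−E)²/E
ch 1       31       30     0.0333
ch 2        5        5     0.0000
ch 3       19       20     0.0500
ch 4        7        5     0.8000
ch 5       23       25     0.1600
Sum = 1.043
df = 4. Since 1.043 < 13.277, we do not reject H₀.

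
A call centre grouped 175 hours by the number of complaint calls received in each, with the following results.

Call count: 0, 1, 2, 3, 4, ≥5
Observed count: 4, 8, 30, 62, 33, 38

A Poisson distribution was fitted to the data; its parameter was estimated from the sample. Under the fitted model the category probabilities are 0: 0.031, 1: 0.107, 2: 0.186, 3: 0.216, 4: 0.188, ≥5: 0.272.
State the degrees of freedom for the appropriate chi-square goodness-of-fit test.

There are k = 6 categories and 1 parameter estimated from the data, so df = 6 − 1 − 1 = 4.

4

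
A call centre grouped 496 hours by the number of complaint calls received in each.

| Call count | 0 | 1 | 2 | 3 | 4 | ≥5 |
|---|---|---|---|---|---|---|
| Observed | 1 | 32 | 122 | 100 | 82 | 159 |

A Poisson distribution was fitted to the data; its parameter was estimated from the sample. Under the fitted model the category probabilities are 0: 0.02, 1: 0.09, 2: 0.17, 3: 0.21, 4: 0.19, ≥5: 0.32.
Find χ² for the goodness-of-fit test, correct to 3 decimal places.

30.194

Expected counts E_i = n·p_i: 496×0.02 = 9.92, 496×0.09 = 44.64, 496×0.17 = 84.32, 496×0.21 = 104.16, 496×0.19 = 94.24, 496×0.32 = 158.72.
0: (1 − 9.92)²/9.92 = 79.5664/9.92 = 8.0208
1: (32 − 44.64)²/44.64 = 159.7696/44.64 = 3.5791
2: (122 − 84.32)²/84.32 = 1419.7824/84.32 = 16.8380
3: (100 − 104.16)²/104.16 = 17.3056/104.16 = 0.1661
4: (82 − 94.24)²/94.24 = 149.8176/94.24 = 1.5897
≥5: (159 − 158.72)²/158.72 = 0.0784/158.72 = 0.0005
Sum = 30.194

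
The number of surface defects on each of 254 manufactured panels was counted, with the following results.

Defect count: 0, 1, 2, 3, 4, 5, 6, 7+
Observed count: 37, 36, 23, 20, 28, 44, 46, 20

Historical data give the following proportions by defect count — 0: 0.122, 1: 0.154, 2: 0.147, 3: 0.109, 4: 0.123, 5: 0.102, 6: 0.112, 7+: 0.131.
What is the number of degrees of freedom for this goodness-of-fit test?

There are k = 8 categories and no parameters were estimated from the data, so df = 8 − 1 = 7.

7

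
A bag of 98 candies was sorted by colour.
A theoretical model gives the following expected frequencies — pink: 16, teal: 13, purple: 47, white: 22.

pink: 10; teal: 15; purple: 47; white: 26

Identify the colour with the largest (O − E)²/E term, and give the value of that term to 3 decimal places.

χ² = (10−16)²/16 + (15−13)²/13 + (47−47)²/47 + (26−22)²/22
   = 2.2500 + 0.3077 + 0.0000 + 0.7273
The largest term is for pink: 2.250.

pink, 2.250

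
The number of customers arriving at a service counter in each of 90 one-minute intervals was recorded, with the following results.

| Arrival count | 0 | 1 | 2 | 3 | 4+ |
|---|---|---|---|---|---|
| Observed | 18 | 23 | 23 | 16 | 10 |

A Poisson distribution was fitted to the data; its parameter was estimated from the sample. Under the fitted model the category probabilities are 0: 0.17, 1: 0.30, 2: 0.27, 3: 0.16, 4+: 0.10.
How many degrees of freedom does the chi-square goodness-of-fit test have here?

3

There are k = 5 categories and 1 parameter estimated from the data, so df = 5 − 1 − 1 = 3.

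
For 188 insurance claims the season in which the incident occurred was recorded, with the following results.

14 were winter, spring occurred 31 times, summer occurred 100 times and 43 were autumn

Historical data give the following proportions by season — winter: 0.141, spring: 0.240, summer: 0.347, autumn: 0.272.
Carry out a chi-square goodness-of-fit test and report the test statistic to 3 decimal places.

Expected counts E_i = n·p_i: 188×0.141 = 26.508, 188×0.240 = 45.12, 188×0.347 = 65.236, 188×0.272 = 51.136.
χ² = (14−26.508)²/26.508 + (31−45.12)²/45.12 + (100−65.236)²/65.236 + (43−51.136)²/51.136
   = 5.9020 + 4.4188 + 18.5256 + 1.2945
Sum = 30.141

30.141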